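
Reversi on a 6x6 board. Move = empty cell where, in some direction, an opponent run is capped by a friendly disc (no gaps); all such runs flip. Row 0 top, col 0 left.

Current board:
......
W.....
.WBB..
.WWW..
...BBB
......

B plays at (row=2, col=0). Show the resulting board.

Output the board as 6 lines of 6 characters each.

Place B at (2,0); scan 8 dirs for brackets.
Dir NW: edge -> no flip
Dir N: opp run (1,0), next='.' -> no flip
Dir NE: first cell '.' (not opp) -> no flip
Dir W: edge -> no flip
Dir E: opp run (2,1) capped by B -> flip
Dir SW: edge -> no flip
Dir S: first cell '.' (not opp) -> no flip
Dir SE: opp run (3,1), next='.' -> no flip
All flips: (2,1)

Answer: ......
W.....
BBBB..
.WWW..
...BBB
......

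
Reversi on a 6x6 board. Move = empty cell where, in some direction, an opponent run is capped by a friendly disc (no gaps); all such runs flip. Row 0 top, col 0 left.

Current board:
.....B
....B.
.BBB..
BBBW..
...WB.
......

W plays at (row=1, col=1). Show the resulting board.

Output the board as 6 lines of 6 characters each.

Place W at (1,1); scan 8 dirs for brackets.
Dir NW: first cell '.' (not opp) -> no flip
Dir N: first cell '.' (not opp) -> no flip
Dir NE: first cell '.' (not opp) -> no flip
Dir W: first cell '.' (not opp) -> no flip
Dir E: first cell '.' (not opp) -> no flip
Dir SW: first cell '.' (not opp) -> no flip
Dir S: opp run (2,1) (3,1), next='.' -> no flip
Dir SE: opp run (2,2) capped by W -> flip
All flips: (2,2)

Answer: .....B
.W..B.
.BWB..
BBBW..
...WB.
......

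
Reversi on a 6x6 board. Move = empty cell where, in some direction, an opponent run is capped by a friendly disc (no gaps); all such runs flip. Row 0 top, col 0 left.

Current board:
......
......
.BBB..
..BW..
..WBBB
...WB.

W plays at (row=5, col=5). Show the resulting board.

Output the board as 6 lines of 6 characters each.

Place W at (5,5); scan 8 dirs for brackets.
Dir NW: opp run (4,4) capped by W -> flip
Dir N: opp run (4,5), next='.' -> no flip
Dir NE: edge -> no flip
Dir W: opp run (5,4) capped by W -> flip
Dir E: edge -> no flip
Dir SW: edge -> no flip
Dir S: edge -> no flip
Dir SE: edge -> no flip
All flips: (4,4) (5,4)

Answer: ......
......
.BBB..
..BW..
..WBWB
...WWW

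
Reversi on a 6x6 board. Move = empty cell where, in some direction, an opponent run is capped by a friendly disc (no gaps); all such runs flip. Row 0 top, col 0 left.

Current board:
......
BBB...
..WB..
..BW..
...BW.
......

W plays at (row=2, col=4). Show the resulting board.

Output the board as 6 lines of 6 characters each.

Place W at (2,4); scan 8 dirs for brackets.
Dir NW: first cell '.' (not opp) -> no flip
Dir N: first cell '.' (not opp) -> no flip
Dir NE: first cell '.' (not opp) -> no flip
Dir W: opp run (2,3) capped by W -> flip
Dir E: first cell '.' (not opp) -> no flip
Dir SW: first cell 'W' (not opp) -> no flip
Dir S: first cell '.' (not opp) -> no flip
Dir SE: first cell '.' (not opp) -> no flip
All flips: (2,3)

Answer: ......
BBB...
..WWW.
..BW..
...BW.
......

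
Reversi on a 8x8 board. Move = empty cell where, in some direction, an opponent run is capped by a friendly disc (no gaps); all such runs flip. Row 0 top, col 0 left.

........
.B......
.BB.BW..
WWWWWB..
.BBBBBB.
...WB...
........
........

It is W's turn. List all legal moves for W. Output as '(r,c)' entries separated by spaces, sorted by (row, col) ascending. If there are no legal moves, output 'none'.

(0,0): flips 2 -> legal
(0,1): flips 2 -> legal
(0,2): no bracket -> illegal
(1,0): flips 1 -> legal
(1,2): flips 2 -> legal
(1,3): flips 1 -> legal
(1,4): flips 1 -> legal
(1,5): flips 1 -> legal
(2,0): no bracket -> illegal
(2,3): flips 1 -> legal
(2,6): flips 2 -> legal
(3,6): flips 1 -> legal
(3,7): no bracket -> illegal
(4,0): no bracket -> illegal
(4,7): no bracket -> illegal
(5,0): flips 1 -> legal
(5,1): flips 2 -> legal
(5,2): flips 3 -> legal
(5,5): flips 4 -> legal
(5,6): flips 1 -> legal
(5,7): no bracket -> illegal
(6,3): no bracket -> illegal
(6,4): flips 2 -> legal
(6,5): flips 2 -> legal

Answer: (0,0) (0,1) (1,0) (1,2) (1,3) (1,4) (1,5) (2,3) (2,6) (3,6) (5,0) (5,1) (5,2) (5,5) (5,6) (6,4) (6,5)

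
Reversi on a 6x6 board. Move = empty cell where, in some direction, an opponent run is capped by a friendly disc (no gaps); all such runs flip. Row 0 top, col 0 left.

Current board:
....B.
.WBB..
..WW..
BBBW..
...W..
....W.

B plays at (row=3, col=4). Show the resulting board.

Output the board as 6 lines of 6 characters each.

Place B at (3,4); scan 8 dirs for brackets.
Dir NW: opp run (2,3) capped by B -> flip
Dir N: first cell '.' (not opp) -> no flip
Dir NE: first cell '.' (not opp) -> no flip
Dir W: opp run (3,3) capped by B -> flip
Dir E: first cell '.' (not opp) -> no flip
Dir SW: opp run (4,3), next='.' -> no flip
Dir S: first cell '.' (not opp) -> no flip
Dir SE: first cell '.' (not opp) -> no flip
All flips: (2,3) (3,3)

Answer: ....B.
.WBB..
..WB..
BBBBB.
...W..
....W.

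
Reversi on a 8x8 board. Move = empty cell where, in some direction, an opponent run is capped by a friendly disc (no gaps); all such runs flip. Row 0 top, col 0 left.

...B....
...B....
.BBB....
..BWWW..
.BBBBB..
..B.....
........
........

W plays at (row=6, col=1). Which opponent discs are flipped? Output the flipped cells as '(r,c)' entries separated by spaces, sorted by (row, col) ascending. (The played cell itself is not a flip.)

Dir NW: first cell '.' (not opp) -> no flip
Dir N: first cell '.' (not opp) -> no flip
Dir NE: opp run (5,2) (4,3) capped by W -> flip
Dir W: first cell '.' (not opp) -> no flip
Dir E: first cell '.' (not opp) -> no flip
Dir SW: first cell '.' (not opp) -> no flip
Dir S: first cell '.' (not opp) -> no flip
Dir SE: first cell '.' (not opp) -> no flip

Answer: (4,3) (5,2)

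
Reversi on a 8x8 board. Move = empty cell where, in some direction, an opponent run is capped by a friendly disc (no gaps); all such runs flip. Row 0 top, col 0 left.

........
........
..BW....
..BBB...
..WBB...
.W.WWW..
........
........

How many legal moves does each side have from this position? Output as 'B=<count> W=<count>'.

Answer: B=12 W=7

Derivation:
-- B to move --
(1,2): flips 1 -> legal
(1,3): flips 1 -> legal
(1,4): flips 1 -> legal
(2,4): flips 1 -> legal
(3,1): no bracket -> illegal
(4,0): no bracket -> illegal
(4,1): flips 1 -> legal
(4,5): no bracket -> illegal
(4,6): no bracket -> illegal
(5,0): no bracket -> illegal
(5,2): flips 1 -> legal
(5,6): no bracket -> illegal
(6,0): flips 2 -> legal
(6,1): no bracket -> illegal
(6,2): flips 1 -> legal
(6,3): flips 1 -> legal
(6,4): flips 1 -> legal
(6,5): flips 1 -> legal
(6,6): flips 1 -> legal
B mobility = 12
-- W to move --
(1,1): flips 3 -> legal
(1,2): flips 2 -> legal
(1,3): no bracket -> illegal
(2,1): flips 3 -> legal
(2,4): flips 3 -> legal
(2,5): no bracket -> illegal
(3,1): no bracket -> illegal
(3,5): flips 1 -> legal
(4,1): flips 1 -> legal
(4,5): flips 3 -> legal
(5,2): no bracket -> illegal
W mobility = 7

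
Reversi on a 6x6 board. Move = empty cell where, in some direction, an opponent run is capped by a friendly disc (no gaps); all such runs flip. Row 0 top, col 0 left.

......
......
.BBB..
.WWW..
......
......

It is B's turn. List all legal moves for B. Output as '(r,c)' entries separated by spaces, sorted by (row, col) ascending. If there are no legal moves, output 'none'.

(2,0): no bracket -> illegal
(2,4): no bracket -> illegal
(3,0): no bracket -> illegal
(3,4): no bracket -> illegal
(4,0): flips 1 -> legal
(4,1): flips 2 -> legal
(4,2): flips 1 -> legal
(4,3): flips 2 -> legal
(4,4): flips 1 -> legal

Answer: (4,0) (4,1) (4,2) (4,3) (4,4)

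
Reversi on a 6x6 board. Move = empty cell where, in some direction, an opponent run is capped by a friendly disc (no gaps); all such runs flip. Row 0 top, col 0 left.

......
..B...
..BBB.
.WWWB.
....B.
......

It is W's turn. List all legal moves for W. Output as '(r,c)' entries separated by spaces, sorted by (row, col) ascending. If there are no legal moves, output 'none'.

(0,1): no bracket -> illegal
(0,2): flips 2 -> legal
(0,3): no bracket -> illegal
(1,1): flips 1 -> legal
(1,3): flips 2 -> legal
(1,4): flips 1 -> legal
(1,5): flips 1 -> legal
(2,1): no bracket -> illegal
(2,5): no bracket -> illegal
(3,5): flips 1 -> legal
(4,3): no bracket -> illegal
(4,5): no bracket -> illegal
(5,3): no bracket -> illegal
(5,4): no bracket -> illegal
(5,5): flips 1 -> legal

Answer: (0,2) (1,1) (1,3) (1,4) (1,5) (3,5) (5,5)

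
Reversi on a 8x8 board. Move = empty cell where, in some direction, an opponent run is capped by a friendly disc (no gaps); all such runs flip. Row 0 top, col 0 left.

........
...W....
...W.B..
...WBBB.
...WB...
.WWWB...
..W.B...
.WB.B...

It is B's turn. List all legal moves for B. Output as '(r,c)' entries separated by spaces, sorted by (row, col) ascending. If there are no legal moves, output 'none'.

Answer: (1,2) (2,2) (3,2) (4,2) (5,0) (6,1) (7,0)

Derivation:
(0,2): no bracket -> illegal
(0,3): no bracket -> illegal
(0,4): no bracket -> illegal
(1,2): flips 1 -> legal
(1,4): no bracket -> illegal
(2,2): flips 1 -> legal
(2,4): no bracket -> illegal
(3,2): flips 2 -> legal
(4,0): no bracket -> illegal
(4,1): no bracket -> illegal
(4,2): flips 4 -> legal
(5,0): flips 3 -> legal
(6,0): no bracket -> illegal
(6,1): flips 2 -> legal
(6,3): no bracket -> illegal
(7,0): flips 1 -> legal
(7,3): no bracket -> illegal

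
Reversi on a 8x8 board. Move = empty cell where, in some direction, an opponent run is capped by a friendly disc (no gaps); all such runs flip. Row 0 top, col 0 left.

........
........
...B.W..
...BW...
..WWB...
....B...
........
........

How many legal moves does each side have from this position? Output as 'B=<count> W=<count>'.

Answer: B=7 W=7

Derivation:
-- B to move --
(1,4): no bracket -> illegal
(1,5): no bracket -> illegal
(1,6): no bracket -> illegal
(2,4): flips 1 -> legal
(2,6): no bracket -> illegal
(3,1): no bracket -> illegal
(3,2): flips 1 -> legal
(3,5): flips 1 -> legal
(3,6): no bracket -> illegal
(4,1): flips 2 -> legal
(4,5): flips 1 -> legal
(5,1): flips 1 -> legal
(5,2): no bracket -> illegal
(5,3): flips 1 -> legal
B mobility = 7
-- W to move --
(1,2): flips 1 -> legal
(1,3): flips 2 -> legal
(1,4): no bracket -> illegal
(2,2): no bracket -> illegal
(2,4): flips 1 -> legal
(3,2): flips 1 -> legal
(3,5): no bracket -> illegal
(4,5): flips 1 -> legal
(5,3): no bracket -> illegal
(5,5): no bracket -> illegal
(6,3): no bracket -> illegal
(6,4): flips 2 -> legal
(6,5): flips 1 -> legal
W mobility = 7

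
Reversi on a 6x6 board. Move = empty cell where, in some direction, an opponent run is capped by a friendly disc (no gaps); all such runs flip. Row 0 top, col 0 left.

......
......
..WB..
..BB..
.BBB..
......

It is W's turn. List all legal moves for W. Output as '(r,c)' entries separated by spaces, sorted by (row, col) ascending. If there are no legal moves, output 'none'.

Answer: (2,4) (4,4) (5,2)

Derivation:
(1,2): no bracket -> illegal
(1,3): no bracket -> illegal
(1,4): no bracket -> illegal
(2,1): no bracket -> illegal
(2,4): flips 1 -> legal
(3,0): no bracket -> illegal
(3,1): no bracket -> illegal
(3,4): no bracket -> illegal
(4,0): no bracket -> illegal
(4,4): flips 1 -> legal
(5,0): no bracket -> illegal
(5,1): no bracket -> illegal
(5,2): flips 2 -> legal
(5,3): no bracket -> illegal
(5,4): no bracket -> illegal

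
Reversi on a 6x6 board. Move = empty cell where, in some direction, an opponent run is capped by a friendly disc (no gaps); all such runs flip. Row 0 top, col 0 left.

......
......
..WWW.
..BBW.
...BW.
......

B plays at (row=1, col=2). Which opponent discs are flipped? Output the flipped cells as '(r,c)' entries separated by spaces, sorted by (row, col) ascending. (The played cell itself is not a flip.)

Answer: (2,2)

Derivation:
Dir NW: first cell '.' (not opp) -> no flip
Dir N: first cell '.' (not opp) -> no flip
Dir NE: first cell '.' (not opp) -> no flip
Dir W: first cell '.' (not opp) -> no flip
Dir E: first cell '.' (not opp) -> no flip
Dir SW: first cell '.' (not opp) -> no flip
Dir S: opp run (2,2) capped by B -> flip
Dir SE: opp run (2,3) (3,4), next='.' -> no flip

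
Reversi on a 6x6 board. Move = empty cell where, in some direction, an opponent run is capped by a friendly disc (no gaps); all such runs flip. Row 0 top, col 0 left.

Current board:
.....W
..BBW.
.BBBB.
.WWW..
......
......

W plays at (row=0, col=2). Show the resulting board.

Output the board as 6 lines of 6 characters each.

Place W at (0,2); scan 8 dirs for brackets.
Dir NW: edge -> no flip
Dir N: edge -> no flip
Dir NE: edge -> no flip
Dir W: first cell '.' (not opp) -> no flip
Dir E: first cell '.' (not opp) -> no flip
Dir SW: first cell '.' (not opp) -> no flip
Dir S: opp run (1,2) (2,2) capped by W -> flip
Dir SE: opp run (1,3) (2,4), next='.' -> no flip
All flips: (1,2) (2,2)

Answer: ..W..W
..WBW.
.BWBB.
.WWW..
......
......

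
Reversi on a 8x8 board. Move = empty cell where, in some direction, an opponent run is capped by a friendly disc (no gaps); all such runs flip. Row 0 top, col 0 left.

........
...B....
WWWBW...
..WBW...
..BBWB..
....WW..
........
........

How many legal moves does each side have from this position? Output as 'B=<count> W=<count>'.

-- B to move --
(1,0): flips 2 -> legal
(1,1): flips 1 -> legal
(1,2): flips 2 -> legal
(1,4): no bracket -> illegal
(1,5): flips 1 -> legal
(2,5): flips 2 -> legal
(3,0): no bracket -> illegal
(3,1): flips 2 -> legal
(3,5): flips 2 -> legal
(4,1): flips 1 -> legal
(4,6): no bracket -> illegal
(5,3): no bracket -> illegal
(5,6): no bracket -> illegal
(6,3): flips 1 -> legal
(6,4): no bracket -> illegal
(6,5): flips 2 -> legal
(6,6): flips 2 -> legal
B mobility = 11
-- W to move --
(0,2): flips 1 -> legal
(0,3): no bracket -> illegal
(0,4): flips 1 -> legal
(1,2): flips 1 -> legal
(1,4): flips 1 -> legal
(3,1): no bracket -> illegal
(3,5): flips 1 -> legal
(3,6): flips 1 -> legal
(4,1): flips 2 -> legal
(4,6): flips 1 -> legal
(5,1): flips 2 -> legal
(5,2): flips 2 -> legal
(5,3): no bracket -> illegal
(5,6): flips 1 -> legal
W mobility = 11

Answer: B=11 W=11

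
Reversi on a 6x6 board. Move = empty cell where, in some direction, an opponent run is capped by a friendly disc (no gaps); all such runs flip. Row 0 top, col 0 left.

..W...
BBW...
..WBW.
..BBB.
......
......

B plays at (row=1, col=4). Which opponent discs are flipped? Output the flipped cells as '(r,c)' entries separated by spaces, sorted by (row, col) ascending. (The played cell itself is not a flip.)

Dir NW: first cell '.' (not opp) -> no flip
Dir N: first cell '.' (not opp) -> no flip
Dir NE: first cell '.' (not opp) -> no flip
Dir W: first cell '.' (not opp) -> no flip
Dir E: first cell '.' (not opp) -> no flip
Dir SW: first cell 'B' (not opp) -> no flip
Dir S: opp run (2,4) capped by B -> flip
Dir SE: first cell '.' (not opp) -> no flip

Answer: (2,4)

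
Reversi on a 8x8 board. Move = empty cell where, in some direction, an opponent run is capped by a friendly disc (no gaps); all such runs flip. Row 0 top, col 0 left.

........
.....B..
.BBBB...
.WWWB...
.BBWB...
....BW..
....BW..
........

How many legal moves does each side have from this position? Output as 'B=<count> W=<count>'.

-- B to move --
(2,0): flips 1 -> legal
(3,0): flips 3 -> legal
(4,0): flips 1 -> legal
(4,5): no bracket -> illegal
(4,6): flips 1 -> legal
(5,2): flips 1 -> legal
(5,3): flips 2 -> legal
(5,6): flips 1 -> legal
(6,6): flips 2 -> legal
(7,4): no bracket -> illegal
(7,5): no bracket -> illegal
(7,6): flips 1 -> legal
B mobility = 9
-- W to move --
(0,4): no bracket -> illegal
(0,5): no bracket -> illegal
(0,6): flips 2 -> legal
(1,0): flips 1 -> legal
(1,1): flips 2 -> legal
(1,2): flips 1 -> legal
(1,3): flips 2 -> legal
(1,4): flips 1 -> legal
(1,6): no bracket -> illegal
(2,0): no bracket -> illegal
(2,5): flips 1 -> legal
(2,6): no bracket -> illegal
(3,0): no bracket -> illegal
(3,5): flips 1 -> legal
(4,0): flips 2 -> legal
(4,5): flips 1 -> legal
(5,0): flips 1 -> legal
(5,1): flips 2 -> legal
(5,2): flips 1 -> legal
(5,3): flips 2 -> legal
(6,3): flips 1 -> legal
(7,3): flips 1 -> legal
(7,4): no bracket -> illegal
(7,5): no bracket -> illegal
W mobility = 16

Answer: B=9 W=16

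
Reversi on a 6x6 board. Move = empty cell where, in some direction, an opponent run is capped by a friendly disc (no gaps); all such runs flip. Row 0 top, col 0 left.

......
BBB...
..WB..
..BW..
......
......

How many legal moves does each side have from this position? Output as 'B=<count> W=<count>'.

Answer: B=4 W=6

Derivation:
-- B to move --
(1,3): no bracket -> illegal
(2,1): flips 1 -> legal
(2,4): no bracket -> illegal
(3,1): no bracket -> illegal
(3,4): flips 1 -> legal
(4,2): no bracket -> illegal
(4,3): flips 1 -> legal
(4,4): flips 2 -> legal
B mobility = 4
-- W to move --
(0,0): flips 1 -> legal
(0,1): no bracket -> illegal
(0,2): flips 1 -> legal
(0,3): no bracket -> illegal
(1,3): flips 1 -> legal
(1,4): no bracket -> illegal
(2,0): no bracket -> illegal
(2,1): no bracket -> illegal
(2,4): flips 1 -> legal
(3,1): flips 1 -> legal
(3,4): no bracket -> illegal
(4,1): no bracket -> illegal
(4,2): flips 1 -> legal
(4,3): no bracket -> illegal
W mobility = 6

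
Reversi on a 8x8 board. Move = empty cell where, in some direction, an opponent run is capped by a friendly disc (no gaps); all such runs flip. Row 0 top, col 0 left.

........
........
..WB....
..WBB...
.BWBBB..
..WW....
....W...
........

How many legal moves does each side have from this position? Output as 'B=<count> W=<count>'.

-- B to move --
(1,1): flips 1 -> legal
(1,2): no bracket -> illegal
(1,3): no bracket -> illegal
(2,1): flips 2 -> legal
(3,1): flips 1 -> legal
(5,1): flips 1 -> legal
(5,4): no bracket -> illegal
(5,5): no bracket -> illegal
(6,1): flips 1 -> legal
(6,2): flips 1 -> legal
(6,3): flips 2 -> legal
(6,5): no bracket -> illegal
(7,3): no bracket -> illegal
(7,4): no bracket -> illegal
(7,5): no bracket -> illegal
B mobility = 7
-- W to move --
(1,2): no bracket -> illegal
(1,3): flips 3 -> legal
(1,4): flips 1 -> legal
(2,4): flips 2 -> legal
(2,5): flips 2 -> legal
(3,0): flips 1 -> legal
(3,1): no bracket -> illegal
(3,5): flips 3 -> legal
(3,6): no bracket -> illegal
(4,0): flips 1 -> legal
(4,6): flips 3 -> legal
(5,0): flips 1 -> legal
(5,1): no bracket -> illegal
(5,4): flips 1 -> legal
(5,5): flips 2 -> legal
(5,6): no bracket -> illegal
W mobility = 11

Answer: B=7 W=11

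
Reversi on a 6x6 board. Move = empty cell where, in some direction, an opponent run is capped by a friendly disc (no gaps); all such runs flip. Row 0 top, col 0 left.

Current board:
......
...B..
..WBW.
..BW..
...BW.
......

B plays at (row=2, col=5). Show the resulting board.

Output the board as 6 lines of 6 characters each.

Answer: ......
...B..
..WBBB
..BW..
...BW.
......

Derivation:
Place B at (2,5); scan 8 dirs for brackets.
Dir NW: first cell '.' (not opp) -> no flip
Dir N: first cell '.' (not opp) -> no flip
Dir NE: edge -> no flip
Dir W: opp run (2,4) capped by B -> flip
Dir E: edge -> no flip
Dir SW: first cell '.' (not opp) -> no flip
Dir S: first cell '.' (not opp) -> no flip
Dir SE: edge -> no flip
All flips: (2,4)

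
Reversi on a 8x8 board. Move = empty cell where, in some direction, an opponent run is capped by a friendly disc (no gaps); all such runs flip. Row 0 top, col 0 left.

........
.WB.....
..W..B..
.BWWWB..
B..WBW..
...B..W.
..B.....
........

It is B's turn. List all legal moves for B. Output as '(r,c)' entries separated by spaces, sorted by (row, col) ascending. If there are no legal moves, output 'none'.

Answer: (0,0) (1,0) (1,3) (2,3) (2,4) (4,2) (4,6) (5,2) (5,5)

Derivation:
(0,0): flips 3 -> legal
(0,1): no bracket -> illegal
(0,2): no bracket -> illegal
(1,0): flips 1 -> legal
(1,3): flips 1 -> legal
(2,0): no bracket -> illegal
(2,1): no bracket -> illegal
(2,3): flips 2 -> legal
(2,4): flips 1 -> legal
(3,6): no bracket -> illegal
(4,1): no bracket -> illegal
(4,2): flips 3 -> legal
(4,6): flips 1 -> legal
(4,7): no bracket -> illegal
(5,2): flips 2 -> legal
(5,4): no bracket -> illegal
(5,5): flips 1 -> legal
(5,7): no bracket -> illegal
(6,5): no bracket -> illegal
(6,6): no bracket -> illegal
(6,7): no bracket -> illegal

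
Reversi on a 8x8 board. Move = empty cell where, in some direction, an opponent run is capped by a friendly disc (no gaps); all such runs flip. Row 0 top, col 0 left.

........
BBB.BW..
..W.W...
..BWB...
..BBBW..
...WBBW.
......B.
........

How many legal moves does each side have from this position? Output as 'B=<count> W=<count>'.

Answer: B=12 W=15

Derivation:
-- B to move --
(0,4): no bracket -> illegal
(0,5): no bracket -> illegal
(0,6): flips 3 -> legal
(1,3): no bracket -> illegal
(1,6): flips 1 -> legal
(2,1): no bracket -> illegal
(2,3): flips 1 -> legal
(2,5): no bracket -> illegal
(2,6): no bracket -> illegal
(3,1): no bracket -> illegal
(3,5): flips 1 -> legal
(3,6): flips 1 -> legal
(4,6): flips 2 -> legal
(4,7): no bracket -> illegal
(5,2): flips 1 -> legal
(5,7): flips 1 -> legal
(6,2): flips 1 -> legal
(6,3): flips 1 -> legal
(6,4): flips 1 -> legal
(6,5): no bracket -> illegal
(6,7): flips 2 -> legal
B mobility = 12
-- W to move --
(0,0): flips 1 -> legal
(0,1): no bracket -> illegal
(0,2): flips 1 -> legal
(0,3): no bracket -> illegal
(0,4): flips 1 -> legal
(0,5): no bracket -> illegal
(1,3): flips 1 -> legal
(2,0): no bracket -> illegal
(2,1): no bracket -> illegal
(2,3): flips 1 -> legal
(2,5): no bracket -> illegal
(3,1): flips 2 -> legal
(3,5): flips 2 -> legal
(4,1): flips 3 -> legal
(4,6): no bracket -> illegal
(5,1): flips 1 -> legal
(5,2): flips 2 -> legal
(5,7): no bracket -> illegal
(6,3): flips 1 -> legal
(6,4): flips 3 -> legal
(6,5): flips 1 -> legal
(6,7): no bracket -> illegal
(7,5): no bracket -> illegal
(7,6): flips 1 -> legal
(7,7): flips 3 -> legal
W mobility = 15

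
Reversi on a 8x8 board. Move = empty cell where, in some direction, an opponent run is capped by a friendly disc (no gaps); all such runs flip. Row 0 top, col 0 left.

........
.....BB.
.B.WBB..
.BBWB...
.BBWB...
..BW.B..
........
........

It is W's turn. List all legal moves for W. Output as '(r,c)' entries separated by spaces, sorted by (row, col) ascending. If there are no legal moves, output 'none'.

(0,4): no bracket -> illegal
(0,5): no bracket -> illegal
(0,6): flips 2 -> legal
(0,7): flips 3 -> legal
(1,0): flips 2 -> legal
(1,1): no bracket -> illegal
(1,2): no bracket -> illegal
(1,3): no bracket -> illegal
(1,4): no bracket -> illegal
(1,7): no bracket -> illegal
(2,0): flips 2 -> legal
(2,2): no bracket -> illegal
(2,6): flips 2 -> legal
(2,7): no bracket -> illegal
(3,0): flips 2 -> legal
(3,5): flips 2 -> legal
(3,6): no bracket -> illegal
(4,0): flips 2 -> legal
(4,5): flips 2 -> legal
(4,6): no bracket -> illegal
(5,0): flips 2 -> legal
(5,1): flips 2 -> legal
(5,4): no bracket -> illegal
(5,6): no bracket -> illegal
(6,1): flips 1 -> legal
(6,2): no bracket -> illegal
(6,3): no bracket -> illegal
(6,4): no bracket -> illegal
(6,5): no bracket -> illegal
(6,6): flips 2 -> legal

Answer: (0,6) (0,7) (1,0) (2,0) (2,6) (3,0) (3,5) (4,0) (4,5) (5,0) (5,1) (6,1) (6,6)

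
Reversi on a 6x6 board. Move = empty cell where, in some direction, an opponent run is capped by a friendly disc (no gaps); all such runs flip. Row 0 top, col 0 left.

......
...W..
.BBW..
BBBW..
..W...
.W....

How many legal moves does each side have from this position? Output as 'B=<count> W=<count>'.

Answer: B=7 W=5

Derivation:
-- B to move --
(0,2): no bracket -> illegal
(0,3): no bracket -> illegal
(0,4): flips 1 -> legal
(1,2): no bracket -> illegal
(1,4): flips 1 -> legal
(2,4): flips 1 -> legal
(3,4): flips 1 -> legal
(4,0): no bracket -> illegal
(4,1): no bracket -> illegal
(4,3): no bracket -> illegal
(4,4): flips 1 -> legal
(5,0): no bracket -> illegal
(5,2): flips 1 -> legal
(5,3): flips 1 -> legal
B mobility = 7
-- W to move --
(1,0): no bracket -> illegal
(1,1): flips 1 -> legal
(1,2): flips 2 -> legal
(2,0): flips 3 -> legal
(4,0): flips 2 -> legal
(4,1): flips 1 -> legal
(4,3): no bracket -> illegal
W mobility = 5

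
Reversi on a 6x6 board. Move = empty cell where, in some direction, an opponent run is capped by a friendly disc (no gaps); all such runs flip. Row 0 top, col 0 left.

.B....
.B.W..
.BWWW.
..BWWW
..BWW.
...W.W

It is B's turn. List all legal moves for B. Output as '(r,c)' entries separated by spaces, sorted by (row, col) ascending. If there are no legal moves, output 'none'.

Answer: (1,2) (1,4) (1,5) (2,5) (4,5) (5,4)

Derivation:
(0,2): no bracket -> illegal
(0,3): no bracket -> illegal
(0,4): no bracket -> illegal
(1,2): flips 1 -> legal
(1,4): flips 1 -> legal
(1,5): flips 2 -> legal
(2,5): flips 3 -> legal
(3,1): no bracket -> illegal
(4,5): flips 2 -> legal
(5,2): no bracket -> illegal
(5,4): flips 1 -> legal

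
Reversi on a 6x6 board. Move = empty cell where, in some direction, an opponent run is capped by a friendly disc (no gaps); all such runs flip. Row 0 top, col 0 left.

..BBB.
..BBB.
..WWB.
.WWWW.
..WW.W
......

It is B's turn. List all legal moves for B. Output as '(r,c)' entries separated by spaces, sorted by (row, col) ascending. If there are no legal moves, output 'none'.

Answer: (2,1) (4,0) (4,1) (4,4) (5,1) (5,2) (5,3)

Derivation:
(1,1): no bracket -> illegal
(2,0): no bracket -> illegal
(2,1): flips 2 -> legal
(2,5): no bracket -> illegal
(3,0): no bracket -> illegal
(3,5): no bracket -> illegal
(4,0): flips 2 -> legal
(4,1): flips 2 -> legal
(4,4): flips 1 -> legal
(5,1): flips 2 -> legal
(5,2): flips 3 -> legal
(5,3): flips 3 -> legal
(5,4): no bracket -> illegal
(5,5): no bracket -> illegal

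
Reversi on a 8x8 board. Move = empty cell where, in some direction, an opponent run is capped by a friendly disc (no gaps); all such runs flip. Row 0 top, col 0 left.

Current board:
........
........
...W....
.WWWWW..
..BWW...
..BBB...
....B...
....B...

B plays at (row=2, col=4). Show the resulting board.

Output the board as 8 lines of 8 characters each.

Answer: ........
........
...WB...
.WWBBW..
..BWB...
..BBB...
....B...
....B...

Derivation:
Place B at (2,4); scan 8 dirs for brackets.
Dir NW: first cell '.' (not opp) -> no flip
Dir N: first cell '.' (not opp) -> no flip
Dir NE: first cell '.' (not opp) -> no flip
Dir W: opp run (2,3), next='.' -> no flip
Dir E: first cell '.' (not opp) -> no flip
Dir SW: opp run (3,3) capped by B -> flip
Dir S: opp run (3,4) (4,4) capped by B -> flip
Dir SE: opp run (3,5), next='.' -> no flip
All flips: (3,3) (3,4) (4,4)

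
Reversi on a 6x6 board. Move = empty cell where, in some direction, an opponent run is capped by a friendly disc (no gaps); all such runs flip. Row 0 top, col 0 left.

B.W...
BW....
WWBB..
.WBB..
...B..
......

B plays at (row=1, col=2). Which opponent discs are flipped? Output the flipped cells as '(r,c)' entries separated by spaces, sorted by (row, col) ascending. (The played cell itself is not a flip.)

Answer: (1,1)

Derivation:
Dir NW: first cell '.' (not opp) -> no flip
Dir N: opp run (0,2), next=edge -> no flip
Dir NE: first cell '.' (not opp) -> no flip
Dir W: opp run (1,1) capped by B -> flip
Dir E: first cell '.' (not opp) -> no flip
Dir SW: opp run (2,1), next='.' -> no flip
Dir S: first cell 'B' (not opp) -> no flip
Dir SE: first cell 'B' (not opp) -> no flip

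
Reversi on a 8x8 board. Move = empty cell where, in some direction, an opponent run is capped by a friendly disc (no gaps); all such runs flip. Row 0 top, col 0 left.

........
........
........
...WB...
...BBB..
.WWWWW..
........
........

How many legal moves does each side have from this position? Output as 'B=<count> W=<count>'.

Answer: B=9 W=5

Derivation:
-- B to move --
(2,2): flips 1 -> legal
(2,3): flips 1 -> legal
(2,4): no bracket -> illegal
(3,2): flips 1 -> legal
(4,0): no bracket -> illegal
(4,1): no bracket -> illegal
(4,2): no bracket -> illegal
(4,6): no bracket -> illegal
(5,0): no bracket -> illegal
(5,6): no bracket -> illegal
(6,0): no bracket -> illegal
(6,1): flips 1 -> legal
(6,2): flips 1 -> legal
(6,3): flips 2 -> legal
(6,4): flips 1 -> legal
(6,5): flips 2 -> legal
(6,6): flips 1 -> legal
B mobility = 9
-- W to move --
(2,3): no bracket -> illegal
(2,4): flips 2 -> legal
(2,5): flips 2 -> legal
(3,2): flips 1 -> legal
(3,5): flips 3 -> legal
(3,6): flips 1 -> legal
(4,2): no bracket -> illegal
(4,6): no bracket -> illegal
(5,6): no bracket -> illegal
W mobility = 5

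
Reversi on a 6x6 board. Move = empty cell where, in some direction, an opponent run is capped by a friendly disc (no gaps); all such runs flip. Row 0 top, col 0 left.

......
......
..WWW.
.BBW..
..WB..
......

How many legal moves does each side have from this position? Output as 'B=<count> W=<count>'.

-- B to move --
(1,1): no bracket -> illegal
(1,2): flips 1 -> legal
(1,3): flips 3 -> legal
(1,4): flips 1 -> legal
(1,5): no bracket -> illegal
(2,1): no bracket -> illegal
(2,5): no bracket -> illegal
(3,4): flips 1 -> legal
(3,5): no bracket -> illegal
(4,1): flips 1 -> legal
(4,4): no bracket -> illegal
(5,1): no bracket -> illegal
(5,2): flips 1 -> legal
(5,3): flips 1 -> legal
B mobility = 7
-- W to move --
(2,0): flips 1 -> legal
(2,1): no bracket -> illegal
(3,0): flips 2 -> legal
(3,4): no bracket -> illegal
(4,0): flips 1 -> legal
(4,1): flips 1 -> legal
(4,4): flips 1 -> legal
(5,2): no bracket -> illegal
(5,3): flips 1 -> legal
(5,4): no bracket -> illegal
W mobility = 6

Answer: B=7 W=6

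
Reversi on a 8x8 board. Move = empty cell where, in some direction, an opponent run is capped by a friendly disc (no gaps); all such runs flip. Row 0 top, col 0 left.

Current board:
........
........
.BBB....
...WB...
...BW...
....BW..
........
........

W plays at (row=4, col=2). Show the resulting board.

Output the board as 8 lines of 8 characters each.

Place W at (4,2); scan 8 dirs for brackets.
Dir NW: first cell '.' (not opp) -> no flip
Dir N: first cell '.' (not opp) -> no flip
Dir NE: first cell 'W' (not opp) -> no flip
Dir W: first cell '.' (not opp) -> no flip
Dir E: opp run (4,3) capped by W -> flip
Dir SW: first cell '.' (not opp) -> no flip
Dir S: first cell '.' (not opp) -> no flip
Dir SE: first cell '.' (not opp) -> no flip
All flips: (4,3)

Answer: ........
........
.BBB....
...WB...
..WWW...
....BW..
........
........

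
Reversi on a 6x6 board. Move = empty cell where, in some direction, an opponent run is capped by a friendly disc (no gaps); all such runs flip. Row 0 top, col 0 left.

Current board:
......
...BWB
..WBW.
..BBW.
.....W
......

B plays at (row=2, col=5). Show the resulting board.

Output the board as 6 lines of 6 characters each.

Answer: ......
...BWB
..WBBB
..BBW.
.....W
......

Derivation:
Place B at (2,5); scan 8 dirs for brackets.
Dir NW: opp run (1,4), next='.' -> no flip
Dir N: first cell 'B' (not opp) -> no flip
Dir NE: edge -> no flip
Dir W: opp run (2,4) capped by B -> flip
Dir E: edge -> no flip
Dir SW: opp run (3,4), next='.' -> no flip
Dir S: first cell '.' (not opp) -> no flip
Dir SE: edge -> no flip
All flips: (2,4)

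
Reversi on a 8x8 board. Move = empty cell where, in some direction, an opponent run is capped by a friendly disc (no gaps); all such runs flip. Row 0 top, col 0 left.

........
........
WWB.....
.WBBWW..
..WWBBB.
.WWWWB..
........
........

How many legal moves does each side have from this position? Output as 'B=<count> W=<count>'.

Answer: B=15 W=9

Derivation:
-- B to move --
(1,0): flips 1 -> legal
(1,1): no bracket -> illegal
(1,2): no bracket -> illegal
(2,3): flips 1 -> legal
(2,4): flips 2 -> legal
(2,5): flips 1 -> legal
(2,6): flips 1 -> legal
(3,0): flips 1 -> legal
(3,6): flips 2 -> legal
(4,0): flips 1 -> legal
(4,1): flips 2 -> legal
(5,0): flips 4 -> legal
(6,0): flips 2 -> legal
(6,1): no bracket -> illegal
(6,2): flips 3 -> legal
(6,3): flips 3 -> legal
(6,4): flips 1 -> legal
(6,5): flips 2 -> legal
B mobility = 15
-- W to move --
(1,1): no bracket -> illegal
(1,2): flips 2 -> legal
(1,3): flips 1 -> legal
(2,3): flips 2 -> legal
(2,4): flips 1 -> legal
(3,6): flips 1 -> legal
(3,7): no bracket -> illegal
(4,1): no bracket -> illegal
(4,7): flips 3 -> legal
(5,6): flips 2 -> legal
(5,7): flips 1 -> legal
(6,4): no bracket -> illegal
(6,5): flips 2 -> legal
(6,6): no bracket -> illegal
W mobility = 9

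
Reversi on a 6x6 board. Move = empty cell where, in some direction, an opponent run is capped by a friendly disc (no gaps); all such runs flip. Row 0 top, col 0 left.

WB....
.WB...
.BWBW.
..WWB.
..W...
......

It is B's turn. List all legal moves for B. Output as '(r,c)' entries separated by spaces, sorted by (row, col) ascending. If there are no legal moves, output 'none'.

Answer: (1,0) (1,4) (2,5) (3,1) (4,1) (4,3) (5,2)

Derivation:
(0,2): no bracket -> illegal
(1,0): flips 1 -> legal
(1,3): no bracket -> illegal
(1,4): flips 1 -> legal
(1,5): no bracket -> illegal
(2,0): no bracket -> illegal
(2,5): flips 1 -> legal
(3,1): flips 2 -> legal
(3,5): no bracket -> illegal
(4,1): flips 1 -> legal
(4,3): flips 2 -> legal
(4,4): no bracket -> illegal
(5,1): no bracket -> illegal
(5,2): flips 3 -> legal
(5,3): no bracket -> illegal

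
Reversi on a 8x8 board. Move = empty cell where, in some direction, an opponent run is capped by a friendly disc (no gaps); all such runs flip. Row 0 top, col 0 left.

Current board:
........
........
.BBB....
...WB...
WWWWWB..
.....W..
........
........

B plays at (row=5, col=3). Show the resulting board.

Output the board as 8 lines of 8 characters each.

Place B at (5,3); scan 8 dirs for brackets.
Dir NW: opp run (4,2), next='.' -> no flip
Dir N: opp run (4,3) (3,3) capped by B -> flip
Dir NE: opp run (4,4), next='.' -> no flip
Dir W: first cell '.' (not opp) -> no flip
Dir E: first cell '.' (not opp) -> no flip
Dir SW: first cell '.' (not opp) -> no flip
Dir S: first cell '.' (not opp) -> no flip
Dir SE: first cell '.' (not opp) -> no flip
All flips: (3,3) (4,3)

Answer: ........
........
.BBB....
...BB...
WWWBWB..
...B.W..
........
........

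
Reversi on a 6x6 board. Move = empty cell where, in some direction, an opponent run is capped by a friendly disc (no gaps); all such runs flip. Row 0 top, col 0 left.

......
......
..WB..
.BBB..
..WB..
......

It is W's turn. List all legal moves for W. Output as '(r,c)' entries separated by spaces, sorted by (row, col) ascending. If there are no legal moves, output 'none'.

(1,2): no bracket -> illegal
(1,3): no bracket -> illegal
(1,4): no bracket -> illegal
(2,0): flips 1 -> legal
(2,1): no bracket -> illegal
(2,4): flips 2 -> legal
(3,0): no bracket -> illegal
(3,4): no bracket -> illegal
(4,0): flips 1 -> legal
(4,1): no bracket -> illegal
(4,4): flips 2 -> legal
(5,2): no bracket -> illegal
(5,3): no bracket -> illegal
(5,4): no bracket -> illegal

Answer: (2,0) (2,4) (4,0) (4,4)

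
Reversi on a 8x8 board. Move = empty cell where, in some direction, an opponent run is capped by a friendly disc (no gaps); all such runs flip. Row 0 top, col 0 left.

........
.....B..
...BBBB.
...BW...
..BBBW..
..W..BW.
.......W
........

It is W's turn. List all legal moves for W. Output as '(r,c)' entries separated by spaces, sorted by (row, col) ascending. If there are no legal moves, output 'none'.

Answer: (1,2) (1,4) (1,6) (3,2) (4,1) (5,4) (6,5)

Derivation:
(0,4): no bracket -> illegal
(0,5): no bracket -> illegal
(0,6): no bracket -> illegal
(1,2): flips 1 -> legal
(1,3): no bracket -> illegal
(1,4): flips 1 -> legal
(1,6): flips 1 -> legal
(1,7): no bracket -> illegal
(2,2): no bracket -> illegal
(2,7): no bracket -> illegal
(3,1): no bracket -> illegal
(3,2): flips 2 -> legal
(3,5): no bracket -> illegal
(3,6): no bracket -> illegal
(3,7): no bracket -> illegal
(4,1): flips 3 -> legal
(4,6): no bracket -> illegal
(5,1): no bracket -> illegal
(5,3): no bracket -> illegal
(5,4): flips 2 -> legal
(6,4): no bracket -> illegal
(6,5): flips 1 -> legal
(6,6): no bracket -> illegal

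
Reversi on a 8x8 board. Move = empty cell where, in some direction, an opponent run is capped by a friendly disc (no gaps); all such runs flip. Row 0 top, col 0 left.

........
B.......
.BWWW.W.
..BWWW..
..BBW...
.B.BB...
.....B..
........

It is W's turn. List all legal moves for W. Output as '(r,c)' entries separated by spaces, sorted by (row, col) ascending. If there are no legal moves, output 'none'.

Answer: (2,0) (3,1) (4,1) (5,2) (6,0) (6,2) (6,3) (6,4)

Derivation:
(0,0): no bracket -> illegal
(0,1): no bracket -> illegal
(1,1): no bracket -> illegal
(1,2): no bracket -> illegal
(2,0): flips 1 -> legal
(3,0): no bracket -> illegal
(3,1): flips 1 -> legal
(4,0): no bracket -> illegal
(4,1): flips 3 -> legal
(4,5): no bracket -> illegal
(5,0): no bracket -> illegal
(5,2): flips 3 -> legal
(5,5): no bracket -> illegal
(5,6): no bracket -> illegal
(6,0): flips 2 -> legal
(6,1): no bracket -> illegal
(6,2): flips 1 -> legal
(6,3): flips 2 -> legal
(6,4): flips 1 -> legal
(6,6): no bracket -> illegal
(7,4): no bracket -> illegal
(7,5): no bracket -> illegal
(7,6): no bracket -> illegal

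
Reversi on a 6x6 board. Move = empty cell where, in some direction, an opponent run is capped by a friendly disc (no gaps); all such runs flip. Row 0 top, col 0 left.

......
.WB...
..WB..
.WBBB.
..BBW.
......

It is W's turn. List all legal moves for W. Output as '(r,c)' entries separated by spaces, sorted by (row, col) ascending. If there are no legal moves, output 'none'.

Answer: (0,2) (1,3) (2,4) (3,5) (4,1) (5,2) (5,3)

Derivation:
(0,1): no bracket -> illegal
(0,2): flips 1 -> legal
(0,3): no bracket -> illegal
(1,3): flips 1 -> legal
(1,4): no bracket -> illegal
(2,1): no bracket -> illegal
(2,4): flips 2 -> legal
(2,5): no bracket -> illegal
(3,5): flips 3 -> legal
(4,1): flips 2 -> legal
(4,5): no bracket -> illegal
(5,1): no bracket -> illegal
(5,2): flips 2 -> legal
(5,3): flips 1 -> legal
(5,4): no bracket -> illegal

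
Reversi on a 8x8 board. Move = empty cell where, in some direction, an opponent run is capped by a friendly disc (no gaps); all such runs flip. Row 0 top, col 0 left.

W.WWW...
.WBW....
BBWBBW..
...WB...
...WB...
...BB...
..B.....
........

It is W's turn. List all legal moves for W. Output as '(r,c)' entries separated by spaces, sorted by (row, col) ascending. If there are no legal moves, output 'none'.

Answer: (1,5) (3,0) (3,1) (3,5) (4,5) (5,5) (6,3) (6,5)

Derivation:
(0,1): no bracket -> illegal
(1,0): no bracket -> illegal
(1,4): no bracket -> illegal
(1,5): flips 1 -> legal
(3,0): flips 2 -> legal
(3,1): flips 1 -> legal
(3,2): no bracket -> illegal
(3,5): flips 2 -> legal
(4,2): no bracket -> illegal
(4,5): flips 1 -> legal
(5,1): no bracket -> illegal
(5,2): no bracket -> illegal
(5,5): flips 1 -> legal
(6,1): no bracket -> illegal
(6,3): flips 1 -> legal
(6,4): no bracket -> illegal
(6,5): flips 1 -> legal
(7,1): no bracket -> illegal
(7,2): no bracket -> illegal
(7,3): no bracket -> illegal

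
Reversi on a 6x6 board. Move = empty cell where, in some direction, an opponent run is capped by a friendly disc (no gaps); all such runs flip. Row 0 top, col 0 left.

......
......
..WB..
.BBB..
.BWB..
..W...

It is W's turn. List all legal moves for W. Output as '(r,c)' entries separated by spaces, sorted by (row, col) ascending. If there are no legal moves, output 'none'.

(1,2): no bracket -> illegal
(1,3): no bracket -> illegal
(1,4): no bracket -> illegal
(2,0): flips 1 -> legal
(2,1): no bracket -> illegal
(2,4): flips 2 -> legal
(3,0): flips 1 -> legal
(3,4): flips 1 -> legal
(4,0): flips 2 -> legal
(4,4): flips 2 -> legal
(5,0): no bracket -> illegal
(5,1): no bracket -> illegal
(5,3): no bracket -> illegal
(5,4): no bracket -> illegal

Answer: (2,0) (2,4) (3,0) (3,4) (4,0) (4,4)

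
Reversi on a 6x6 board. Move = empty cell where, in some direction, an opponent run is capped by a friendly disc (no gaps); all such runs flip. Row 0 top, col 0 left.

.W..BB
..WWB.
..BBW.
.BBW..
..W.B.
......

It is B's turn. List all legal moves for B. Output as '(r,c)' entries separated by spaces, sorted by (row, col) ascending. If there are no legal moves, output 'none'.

(0,0): no bracket -> illegal
(0,2): flips 1 -> legal
(0,3): flips 1 -> legal
(1,0): no bracket -> illegal
(1,1): flips 2 -> legal
(1,5): no bracket -> illegal
(2,1): no bracket -> illegal
(2,5): flips 1 -> legal
(3,4): flips 2 -> legal
(3,5): no bracket -> illegal
(4,1): no bracket -> illegal
(4,3): flips 1 -> legal
(5,1): no bracket -> illegal
(5,2): flips 1 -> legal
(5,3): flips 1 -> legal

Answer: (0,2) (0,3) (1,1) (2,5) (3,4) (4,3) (5,2) (5,3)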